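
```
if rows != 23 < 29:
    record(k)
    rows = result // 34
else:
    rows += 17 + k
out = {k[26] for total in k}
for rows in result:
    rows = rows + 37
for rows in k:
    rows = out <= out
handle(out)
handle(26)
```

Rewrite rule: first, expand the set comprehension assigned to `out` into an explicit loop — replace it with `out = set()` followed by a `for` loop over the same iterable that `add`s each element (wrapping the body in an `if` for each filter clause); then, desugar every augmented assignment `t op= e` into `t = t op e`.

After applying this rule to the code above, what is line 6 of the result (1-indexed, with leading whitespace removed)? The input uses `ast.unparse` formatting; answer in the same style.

Transformed code:
if rows != 23 < 29:
    record(k)
    rows = result // 34
else:
    rows = rows + (17 + k)
out = set()
for total in k:
    out.add(k[26])
for rows in result:
    rows = rows + 37
for rows in k:
    rows = out <= out
handle(out)
handle(26)

out = set()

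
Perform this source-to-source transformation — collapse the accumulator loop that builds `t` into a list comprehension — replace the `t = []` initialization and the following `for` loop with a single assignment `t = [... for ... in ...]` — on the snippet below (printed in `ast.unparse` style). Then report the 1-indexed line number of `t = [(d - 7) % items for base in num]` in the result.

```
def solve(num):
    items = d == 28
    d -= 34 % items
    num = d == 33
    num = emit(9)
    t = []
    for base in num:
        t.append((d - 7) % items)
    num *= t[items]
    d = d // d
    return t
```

6

Transformed code:
def solve(num):
    items = d == 28
    d -= 34 % items
    num = d == 33
    num = emit(9)
    t = [(d - 7) % items for base in num]
    num *= t[items]
    d = d // d
    return t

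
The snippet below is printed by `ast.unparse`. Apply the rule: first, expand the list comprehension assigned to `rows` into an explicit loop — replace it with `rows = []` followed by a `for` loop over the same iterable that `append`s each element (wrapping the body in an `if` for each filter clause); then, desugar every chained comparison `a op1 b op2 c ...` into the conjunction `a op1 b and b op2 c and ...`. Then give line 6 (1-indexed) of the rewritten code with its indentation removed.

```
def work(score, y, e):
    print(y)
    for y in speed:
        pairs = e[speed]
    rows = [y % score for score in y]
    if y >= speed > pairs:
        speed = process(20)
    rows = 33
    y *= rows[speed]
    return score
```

for score in y:

Transformed code:
def work(score, y, e):
    print(y)
    for y in speed:
        pairs = e[speed]
    rows = []
    for score in y:
        rows.append(y % score)
    if y >= speed and speed > pairs:
        speed = process(20)
    rows = 33
    y *= rows[speed]
    return score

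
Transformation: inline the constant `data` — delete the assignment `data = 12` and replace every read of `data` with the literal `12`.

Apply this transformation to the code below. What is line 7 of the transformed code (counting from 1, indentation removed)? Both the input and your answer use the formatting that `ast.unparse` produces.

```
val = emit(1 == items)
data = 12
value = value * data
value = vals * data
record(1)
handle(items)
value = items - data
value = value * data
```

value = value * 12

Transformed code:
val = emit(1 == items)
value = value * 12
value = vals * 12
record(1)
handle(items)
value = items - 12
value = value * 12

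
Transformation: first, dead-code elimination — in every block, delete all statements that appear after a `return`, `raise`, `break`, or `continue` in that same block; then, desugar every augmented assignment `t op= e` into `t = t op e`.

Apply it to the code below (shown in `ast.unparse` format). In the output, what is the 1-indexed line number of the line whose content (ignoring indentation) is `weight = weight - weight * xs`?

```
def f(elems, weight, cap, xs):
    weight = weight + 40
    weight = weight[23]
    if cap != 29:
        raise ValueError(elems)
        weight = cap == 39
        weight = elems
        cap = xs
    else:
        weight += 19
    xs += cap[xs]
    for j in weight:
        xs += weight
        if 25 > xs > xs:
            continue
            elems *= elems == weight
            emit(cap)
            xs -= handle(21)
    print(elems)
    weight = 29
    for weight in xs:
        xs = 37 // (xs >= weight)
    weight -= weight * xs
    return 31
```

17

Transformed code:
def f(elems, weight, cap, xs):
    weight = weight + 40
    weight = weight[23]
    if cap != 29:
        raise ValueError(elems)
    else:
        weight = weight + 19
    xs = xs + cap[xs]
    for j in weight:
        xs = xs + weight
        if 25 > xs > xs:
            continue
    print(elems)
    weight = 29
    for weight in xs:
        xs = 37 // (xs >= weight)
    weight = weight - weight * xs
    return 31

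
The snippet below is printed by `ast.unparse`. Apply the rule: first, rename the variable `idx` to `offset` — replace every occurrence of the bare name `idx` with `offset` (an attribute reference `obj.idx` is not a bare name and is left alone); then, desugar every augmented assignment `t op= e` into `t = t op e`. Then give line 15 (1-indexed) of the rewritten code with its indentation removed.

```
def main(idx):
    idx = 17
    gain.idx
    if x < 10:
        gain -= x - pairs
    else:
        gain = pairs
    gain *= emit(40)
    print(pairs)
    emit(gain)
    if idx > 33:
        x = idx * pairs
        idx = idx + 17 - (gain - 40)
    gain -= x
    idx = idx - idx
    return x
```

Transformed code:
def main(offset):
    offset = 17
    gain.idx
    if x < 10:
        gain = gain - (x - pairs)
    else:
        gain = pairs
    gain = gain * emit(40)
    print(pairs)
    emit(gain)
    if offset > 33:
        x = offset * pairs
        offset = offset + 17 - (gain - 40)
    gain = gain - x
    offset = offset - offset
    return x

offset = offset - offset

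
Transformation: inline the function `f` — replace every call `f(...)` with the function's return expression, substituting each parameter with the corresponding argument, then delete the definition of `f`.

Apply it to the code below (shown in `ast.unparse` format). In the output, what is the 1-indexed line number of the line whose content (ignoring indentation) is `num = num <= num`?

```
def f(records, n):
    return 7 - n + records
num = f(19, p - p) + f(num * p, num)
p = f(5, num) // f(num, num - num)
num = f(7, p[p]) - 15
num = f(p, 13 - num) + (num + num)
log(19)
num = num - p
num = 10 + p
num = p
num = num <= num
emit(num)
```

9

Transformed code:
num = 7 - (p - p) + 19 + (7 - num + num * p)
p = (7 - num + 5) // (7 - (num - num) + num)
num = 7 - p[p] + 7 - 15
num = 7 - (13 - num) + p + (num + num)
log(19)
num = num - p
num = 10 + p
num = p
num = num <= num
emit(num)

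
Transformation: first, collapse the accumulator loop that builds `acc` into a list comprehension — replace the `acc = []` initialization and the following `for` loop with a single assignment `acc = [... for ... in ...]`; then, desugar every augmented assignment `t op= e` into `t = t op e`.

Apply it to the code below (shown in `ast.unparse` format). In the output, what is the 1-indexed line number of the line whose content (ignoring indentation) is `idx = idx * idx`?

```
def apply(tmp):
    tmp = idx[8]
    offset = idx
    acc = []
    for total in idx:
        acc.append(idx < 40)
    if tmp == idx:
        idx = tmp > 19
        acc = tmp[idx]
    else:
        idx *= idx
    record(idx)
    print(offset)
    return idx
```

Transformed code:
def apply(tmp):
    tmp = idx[8]
    offset = idx
    acc = [idx < 40 for total in idx]
    if tmp == idx:
        idx = tmp > 19
        acc = tmp[idx]
    else:
        idx = idx * idx
    record(idx)
    print(offset)
    return idx

9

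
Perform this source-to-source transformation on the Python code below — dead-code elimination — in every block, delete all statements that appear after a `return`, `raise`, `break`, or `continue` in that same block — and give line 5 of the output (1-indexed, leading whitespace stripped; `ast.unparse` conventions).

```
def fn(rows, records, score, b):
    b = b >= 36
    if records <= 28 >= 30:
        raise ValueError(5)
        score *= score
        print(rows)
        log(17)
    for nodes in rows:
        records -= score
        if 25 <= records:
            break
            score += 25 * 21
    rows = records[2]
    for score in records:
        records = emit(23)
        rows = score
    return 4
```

for nodes in rows:

Transformed code:
def fn(rows, records, score, b):
    b = b >= 36
    if records <= 28 >= 30:
        raise ValueError(5)
    for nodes in rows:
        records -= score
        if 25 <= records:
            break
    rows = records[2]
    for score in records:
        records = emit(23)
        rows = score
    return 4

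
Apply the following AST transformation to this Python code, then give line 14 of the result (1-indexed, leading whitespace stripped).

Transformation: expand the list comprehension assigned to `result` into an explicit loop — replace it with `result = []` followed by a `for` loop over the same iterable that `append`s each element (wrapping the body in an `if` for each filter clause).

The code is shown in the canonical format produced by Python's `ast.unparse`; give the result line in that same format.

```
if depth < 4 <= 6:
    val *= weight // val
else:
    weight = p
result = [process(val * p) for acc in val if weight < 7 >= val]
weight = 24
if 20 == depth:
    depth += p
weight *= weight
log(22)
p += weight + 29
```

Transformed code:
if depth < 4 <= 6:
    val *= weight // val
else:
    weight = p
result = []
for acc in val:
    if weight < 7 >= val:
        result.append(process(val * p))
weight = 24
if 20 == depth:
    depth += p
weight *= weight
log(22)
p += weight + 29

p += weight + 29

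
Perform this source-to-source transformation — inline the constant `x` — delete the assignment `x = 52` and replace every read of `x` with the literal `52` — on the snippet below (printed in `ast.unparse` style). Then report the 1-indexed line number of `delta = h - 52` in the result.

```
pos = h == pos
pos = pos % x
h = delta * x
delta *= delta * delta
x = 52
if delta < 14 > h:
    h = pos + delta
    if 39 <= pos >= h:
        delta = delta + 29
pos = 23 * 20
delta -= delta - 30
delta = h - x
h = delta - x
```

Transformed code:
pos = h == pos
pos = pos % 52
h = delta * 52
delta *= delta * delta
if delta < 14 > h:
    h = pos + delta
    if 39 <= pos >= h:
        delta = delta + 29
pos = 23 * 20
delta -= delta - 30
delta = h - 52
h = delta - 52

11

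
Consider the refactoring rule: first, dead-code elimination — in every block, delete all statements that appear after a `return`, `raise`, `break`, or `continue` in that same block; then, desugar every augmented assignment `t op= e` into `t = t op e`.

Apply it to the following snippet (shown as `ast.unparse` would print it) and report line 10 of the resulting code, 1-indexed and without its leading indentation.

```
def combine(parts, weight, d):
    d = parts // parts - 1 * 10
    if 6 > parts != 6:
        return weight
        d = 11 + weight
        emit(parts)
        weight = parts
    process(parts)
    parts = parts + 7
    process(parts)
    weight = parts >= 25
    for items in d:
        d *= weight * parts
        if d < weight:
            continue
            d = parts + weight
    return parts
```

Transformed code:
def combine(parts, weight, d):
    d = parts // parts - 1 * 10
    if 6 > parts != 6:
        return weight
    process(parts)
    parts = parts + 7
    process(parts)
    weight = parts >= 25
    for items in d:
        d = d * (weight * parts)
        if d < weight:
            continue
    return parts

d = d * (weight * parts)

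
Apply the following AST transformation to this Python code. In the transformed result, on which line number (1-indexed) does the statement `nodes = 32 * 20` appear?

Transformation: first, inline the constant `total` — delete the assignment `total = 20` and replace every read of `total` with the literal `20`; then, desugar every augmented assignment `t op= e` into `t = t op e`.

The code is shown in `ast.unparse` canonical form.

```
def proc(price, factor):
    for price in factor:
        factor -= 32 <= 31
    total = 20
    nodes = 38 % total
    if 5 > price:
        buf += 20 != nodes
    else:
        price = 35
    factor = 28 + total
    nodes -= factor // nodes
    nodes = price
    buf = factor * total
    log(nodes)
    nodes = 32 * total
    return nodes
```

Transformed code:
def proc(price, factor):
    for price in factor:
        factor = factor - (32 <= 31)
    nodes = 38 % 20
    if 5 > price:
        buf = buf + (20 != nodes)
    else:
        price = 35
    factor = 28 + 20
    nodes = nodes - factor // nodes
    nodes = price
    buf = factor * 20
    log(nodes)
    nodes = 32 * 20
    return nodes

14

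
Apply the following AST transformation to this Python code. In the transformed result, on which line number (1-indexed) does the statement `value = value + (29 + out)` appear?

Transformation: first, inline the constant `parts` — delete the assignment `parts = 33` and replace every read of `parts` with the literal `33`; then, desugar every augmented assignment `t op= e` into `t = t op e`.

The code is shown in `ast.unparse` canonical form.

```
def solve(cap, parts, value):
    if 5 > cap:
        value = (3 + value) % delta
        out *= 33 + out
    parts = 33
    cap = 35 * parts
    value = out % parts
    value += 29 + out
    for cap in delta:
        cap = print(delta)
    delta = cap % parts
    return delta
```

7

Transformed code:
def solve(cap, parts, value):
    if 5 > cap:
        value = (3 + value) % delta
        out = out * (33 + out)
    cap = 35 * 33
    value = out % 33
    value = value + (29 + out)
    for cap in delta:
        cap = print(delta)
    delta = cap % 33
    return delta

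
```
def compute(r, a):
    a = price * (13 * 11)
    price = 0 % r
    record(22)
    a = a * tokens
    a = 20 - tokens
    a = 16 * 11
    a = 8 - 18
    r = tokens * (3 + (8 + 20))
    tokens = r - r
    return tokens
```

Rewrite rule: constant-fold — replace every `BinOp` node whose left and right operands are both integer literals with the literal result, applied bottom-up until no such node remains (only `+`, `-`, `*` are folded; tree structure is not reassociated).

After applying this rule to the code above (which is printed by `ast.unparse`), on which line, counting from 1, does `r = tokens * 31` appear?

Transformed code:
def compute(r, a):
    a = price * 143
    price = 0 % r
    record(22)
    a = a * tokens
    a = 20 - tokens
    a = 176
    a = -10
    r = tokens * 31
    tokens = r - r
    return tokens

9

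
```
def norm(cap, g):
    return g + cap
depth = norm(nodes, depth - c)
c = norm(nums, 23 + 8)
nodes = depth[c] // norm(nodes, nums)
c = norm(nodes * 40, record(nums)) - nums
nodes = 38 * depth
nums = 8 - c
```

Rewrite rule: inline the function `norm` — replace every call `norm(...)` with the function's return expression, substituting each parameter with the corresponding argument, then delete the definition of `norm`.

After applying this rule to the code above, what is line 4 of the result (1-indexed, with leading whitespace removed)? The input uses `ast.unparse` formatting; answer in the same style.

c = record(nums) + nodes * 40 - nums

Transformed code:
depth = depth - c + nodes
c = 23 + 8 + nums
nodes = depth[c] // (nums + nodes)
c = record(nums) + nodes * 40 - nums
nodes = 38 * depth
nums = 8 - c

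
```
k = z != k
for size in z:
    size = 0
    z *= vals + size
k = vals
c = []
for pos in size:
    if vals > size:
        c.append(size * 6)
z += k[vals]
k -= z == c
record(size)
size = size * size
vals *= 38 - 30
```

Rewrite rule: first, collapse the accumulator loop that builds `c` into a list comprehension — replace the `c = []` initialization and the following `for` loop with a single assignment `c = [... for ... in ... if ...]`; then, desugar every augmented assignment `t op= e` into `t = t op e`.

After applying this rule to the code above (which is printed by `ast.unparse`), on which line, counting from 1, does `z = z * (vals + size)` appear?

4

Transformed code:
k = z != k
for size in z:
    size = 0
    z = z * (vals + size)
k = vals
c = [size * 6 for pos in size if vals > size]
z = z + k[vals]
k = k - (z == c)
record(size)
size = size * size
vals = vals * (38 - 30)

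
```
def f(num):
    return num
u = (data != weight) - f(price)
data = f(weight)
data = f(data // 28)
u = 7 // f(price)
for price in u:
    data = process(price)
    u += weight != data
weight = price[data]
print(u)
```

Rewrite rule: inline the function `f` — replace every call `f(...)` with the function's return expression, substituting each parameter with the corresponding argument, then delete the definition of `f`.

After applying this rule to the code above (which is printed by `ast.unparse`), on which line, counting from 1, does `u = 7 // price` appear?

Transformed code:
u = (data != weight) - price
data = weight
data = data // 28
u = 7 // price
for price in u:
    data = process(price)
    u += weight != data
weight = price[data]
print(u)

4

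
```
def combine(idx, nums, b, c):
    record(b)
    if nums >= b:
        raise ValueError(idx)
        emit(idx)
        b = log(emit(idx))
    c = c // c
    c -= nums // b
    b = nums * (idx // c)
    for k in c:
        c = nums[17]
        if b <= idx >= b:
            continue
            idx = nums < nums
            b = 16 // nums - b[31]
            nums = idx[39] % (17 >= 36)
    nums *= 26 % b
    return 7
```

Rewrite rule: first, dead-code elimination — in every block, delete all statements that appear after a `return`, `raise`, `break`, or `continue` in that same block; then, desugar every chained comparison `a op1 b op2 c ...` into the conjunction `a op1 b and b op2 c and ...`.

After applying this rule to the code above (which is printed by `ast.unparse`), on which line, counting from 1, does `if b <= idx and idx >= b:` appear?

10

Transformed code:
def combine(idx, nums, b, c):
    record(b)
    if nums >= b:
        raise ValueError(idx)
    c = c // c
    c -= nums // b
    b = nums * (idx // c)
    for k in c:
        c = nums[17]
        if b <= idx and idx >= b:
            continue
    nums *= 26 % b
    return 7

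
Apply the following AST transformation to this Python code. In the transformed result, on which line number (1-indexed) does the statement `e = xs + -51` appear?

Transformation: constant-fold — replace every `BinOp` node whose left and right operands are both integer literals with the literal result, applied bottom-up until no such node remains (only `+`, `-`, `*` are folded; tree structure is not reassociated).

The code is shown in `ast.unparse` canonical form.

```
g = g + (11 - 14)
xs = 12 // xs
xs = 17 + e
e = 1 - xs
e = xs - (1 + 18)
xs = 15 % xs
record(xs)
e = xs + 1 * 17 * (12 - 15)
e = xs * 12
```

Transformed code:
g = g + -3
xs = 12 // xs
xs = 17 + e
e = 1 - xs
e = xs - 19
xs = 15 % xs
record(xs)
e = xs + -51
e = xs * 12

8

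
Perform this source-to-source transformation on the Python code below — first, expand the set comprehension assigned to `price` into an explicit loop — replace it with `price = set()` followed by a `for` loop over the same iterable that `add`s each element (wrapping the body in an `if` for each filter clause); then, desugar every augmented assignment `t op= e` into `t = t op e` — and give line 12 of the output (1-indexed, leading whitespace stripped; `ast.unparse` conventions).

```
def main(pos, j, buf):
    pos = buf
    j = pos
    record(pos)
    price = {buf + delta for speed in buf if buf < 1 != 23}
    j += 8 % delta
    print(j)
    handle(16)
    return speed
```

Transformed code:
def main(pos, j, buf):
    pos = buf
    j = pos
    record(pos)
    price = set()
    for speed in buf:
        if buf < 1 != 23:
            price.add(buf + delta)
    j = j + 8 % delta
    print(j)
    handle(16)
    return speed

return speed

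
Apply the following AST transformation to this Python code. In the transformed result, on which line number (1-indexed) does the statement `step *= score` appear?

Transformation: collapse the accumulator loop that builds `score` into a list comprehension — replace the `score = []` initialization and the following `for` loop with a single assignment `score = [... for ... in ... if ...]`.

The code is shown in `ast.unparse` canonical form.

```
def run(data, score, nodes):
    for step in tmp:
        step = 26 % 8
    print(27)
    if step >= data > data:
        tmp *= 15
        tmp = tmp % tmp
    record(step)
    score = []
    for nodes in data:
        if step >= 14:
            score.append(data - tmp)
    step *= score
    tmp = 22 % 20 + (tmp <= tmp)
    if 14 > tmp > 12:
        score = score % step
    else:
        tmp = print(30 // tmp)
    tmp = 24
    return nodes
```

10

Transformed code:
def run(data, score, nodes):
    for step in tmp:
        step = 26 % 8
    print(27)
    if step >= data > data:
        tmp *= 15
        tmp = tmp % tmp
    record(step)
    score = [data - tmp for nodes in data if step >= 14]
    step *= score
    tmp = 22 % 20 + (tmp <= tmp)
    if 14 > tmp > 12:
        score = score % step
    else:
        tmp = print(30 // tmp)
    tmp = 24
    return nodes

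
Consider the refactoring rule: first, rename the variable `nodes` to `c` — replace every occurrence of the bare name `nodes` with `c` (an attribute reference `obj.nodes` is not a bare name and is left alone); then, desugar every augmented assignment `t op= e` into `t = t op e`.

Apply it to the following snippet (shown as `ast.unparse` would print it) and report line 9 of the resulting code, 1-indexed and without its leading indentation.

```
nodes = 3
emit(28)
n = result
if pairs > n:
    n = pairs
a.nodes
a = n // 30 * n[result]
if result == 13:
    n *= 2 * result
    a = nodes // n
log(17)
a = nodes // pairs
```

n = n * (2 * result)

Transformed code:
c = 3
emit(28)
n = result
if pairs > n:
    n = pairs
a.nodes
a = n // 30 * n[result]
if result == 13:
    n = n * (2 * result)
    a = c // n
log(17)
a = c // pairs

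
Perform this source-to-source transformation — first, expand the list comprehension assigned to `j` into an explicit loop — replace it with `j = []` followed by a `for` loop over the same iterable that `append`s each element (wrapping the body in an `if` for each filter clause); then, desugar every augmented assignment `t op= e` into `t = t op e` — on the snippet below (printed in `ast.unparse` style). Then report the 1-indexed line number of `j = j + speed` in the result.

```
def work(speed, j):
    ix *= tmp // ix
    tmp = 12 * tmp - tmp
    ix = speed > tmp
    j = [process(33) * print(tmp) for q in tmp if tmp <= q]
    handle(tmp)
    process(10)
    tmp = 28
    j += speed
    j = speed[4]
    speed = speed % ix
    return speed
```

12

Transformed code:
def work(speed, j):
    ix = ix * (tmp // ix)
    tmp = 12 * tmp - tmp
    ix = speed > tmp
    j = []
    for q in tmp:
        if tmp <= q:
            j.append(process(33) * print(tmp))
    handle(tmp)
    process(10)
    tmp = 28
    j = j + speed
    j = speed[4]
    speed = speed % ix
    return speed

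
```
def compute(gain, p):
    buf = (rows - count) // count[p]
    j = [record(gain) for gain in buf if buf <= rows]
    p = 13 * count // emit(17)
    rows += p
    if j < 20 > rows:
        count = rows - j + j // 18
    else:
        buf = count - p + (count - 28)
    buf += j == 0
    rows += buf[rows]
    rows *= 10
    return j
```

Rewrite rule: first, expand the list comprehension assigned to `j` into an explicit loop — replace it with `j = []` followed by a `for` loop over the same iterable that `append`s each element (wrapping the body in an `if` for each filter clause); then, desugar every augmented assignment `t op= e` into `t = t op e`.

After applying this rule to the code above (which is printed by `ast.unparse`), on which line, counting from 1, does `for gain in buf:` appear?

Transformed code:
def compute(gain, p):
    buf = (rows - count) // count[p]
    j = []
    for gain in buf:
        if buf <= rows:
            j.append(record(gain))
    p = 13 * count // emit(17)
    rows = rows + p
    if j < 20 > rows:
        count = rows - j + j // 18
    else:
        buf = count - p + (count - 28)
    buf = buf + (j == 0)
    rows = rows + buf[rows]
    rows = rows * 10
    return j

4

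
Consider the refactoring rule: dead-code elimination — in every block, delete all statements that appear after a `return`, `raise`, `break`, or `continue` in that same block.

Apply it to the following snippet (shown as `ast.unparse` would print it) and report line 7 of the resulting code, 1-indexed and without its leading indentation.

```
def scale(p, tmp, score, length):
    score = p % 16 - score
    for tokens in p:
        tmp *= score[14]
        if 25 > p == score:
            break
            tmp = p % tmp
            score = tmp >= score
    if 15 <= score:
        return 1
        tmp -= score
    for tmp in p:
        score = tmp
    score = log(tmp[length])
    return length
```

Transformed code:
def scale(p, tmp, score, length):
    score = p % 16 - score
    for tokens in p:
        tmp *= score[14]
        if 25 > p == score:
            break
    if 15 <= score:
        return 1
    for tmp in p:
        score = tmp
    score = log(tmp[length])
    return length

if 15 <= score:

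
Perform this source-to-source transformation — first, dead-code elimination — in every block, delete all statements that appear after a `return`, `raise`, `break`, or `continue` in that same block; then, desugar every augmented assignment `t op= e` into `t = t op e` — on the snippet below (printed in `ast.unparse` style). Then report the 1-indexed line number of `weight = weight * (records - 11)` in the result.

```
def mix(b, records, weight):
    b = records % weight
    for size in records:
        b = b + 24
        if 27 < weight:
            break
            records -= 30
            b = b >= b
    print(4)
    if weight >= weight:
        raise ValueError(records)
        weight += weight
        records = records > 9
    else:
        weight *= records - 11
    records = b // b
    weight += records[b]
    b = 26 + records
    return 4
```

Transformed code:
def mix(b, records, weight):
    b = records % weight
    for size in records:
        b = b + 24
        if 27 < weight:
            break
    print(4)
    if weight >= weight:
        raise ValueError(records)
    else:
        weight = weight * (records - 11)
    records = b // b
    weight = weight + records[b]
    b = 26 + records
    return 4

11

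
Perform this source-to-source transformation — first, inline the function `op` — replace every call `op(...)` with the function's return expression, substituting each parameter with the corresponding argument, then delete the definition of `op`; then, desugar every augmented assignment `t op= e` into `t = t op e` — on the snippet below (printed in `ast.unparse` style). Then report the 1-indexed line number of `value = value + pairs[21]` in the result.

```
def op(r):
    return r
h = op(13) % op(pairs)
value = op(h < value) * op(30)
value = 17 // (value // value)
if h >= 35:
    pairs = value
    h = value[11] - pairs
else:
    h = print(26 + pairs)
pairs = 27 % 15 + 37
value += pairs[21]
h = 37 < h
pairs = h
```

10

Transformed code:
h = 13 % pairs
value = (h < value) * 30
value = 17 // (value // value)
if h >= 35:
    pairs = value
    h = value[11] - pairs
else:
    h = print(26 + pairs)
pairs = 27 % 15 + 37
value = value + pairs[21]
h = 37 < h
pairs = h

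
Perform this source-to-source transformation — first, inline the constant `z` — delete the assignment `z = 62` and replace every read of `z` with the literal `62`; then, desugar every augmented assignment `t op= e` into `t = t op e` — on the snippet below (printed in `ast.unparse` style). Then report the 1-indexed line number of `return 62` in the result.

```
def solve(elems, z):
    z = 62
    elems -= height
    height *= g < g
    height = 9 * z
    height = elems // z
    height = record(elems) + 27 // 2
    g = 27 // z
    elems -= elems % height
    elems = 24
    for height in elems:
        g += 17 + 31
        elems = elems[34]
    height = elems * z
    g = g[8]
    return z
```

15

Transformed code:
def solve(elems, z):
    elems = elems - height
    height = height * (g < g)
    height = 9 * 62
    height = elems // 62
    height = record(elems) + 27 // 2
    g = 27 // 62
    elems = elems - elems % height
    elems = 24
    for height in elems:
        g = g + (17 + 31)
        elems = elems[34]
    height = elems * 62
    g = g[8]
    return 62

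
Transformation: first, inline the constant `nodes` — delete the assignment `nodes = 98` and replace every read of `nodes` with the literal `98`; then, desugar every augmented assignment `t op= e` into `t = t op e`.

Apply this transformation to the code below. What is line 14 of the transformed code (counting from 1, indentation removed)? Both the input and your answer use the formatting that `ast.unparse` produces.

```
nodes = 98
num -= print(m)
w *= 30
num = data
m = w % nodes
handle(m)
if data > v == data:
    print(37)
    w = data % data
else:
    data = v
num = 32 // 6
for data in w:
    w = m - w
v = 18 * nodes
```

v = 18 * 98

Transformed code:
num = num - print(m)
w = w * 30
num = data
m = w % 98
handle(m)
if data > v == data:
    print(37)
    w = data % data
else:
    data = v
num = 32 // 6
for data in w:
    w = m - w
v = 18 * 98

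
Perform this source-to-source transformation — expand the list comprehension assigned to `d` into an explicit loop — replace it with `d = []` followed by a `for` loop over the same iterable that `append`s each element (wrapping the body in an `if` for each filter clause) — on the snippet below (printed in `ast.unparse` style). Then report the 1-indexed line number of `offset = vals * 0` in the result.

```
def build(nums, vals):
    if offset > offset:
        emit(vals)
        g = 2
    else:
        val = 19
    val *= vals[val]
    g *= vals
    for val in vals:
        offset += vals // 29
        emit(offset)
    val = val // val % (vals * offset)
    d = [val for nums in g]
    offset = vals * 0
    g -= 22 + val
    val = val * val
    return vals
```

16

Transformed code:
def build(nums, vals):
    if offset > offset:
        emit(vals)
        g = 2
    else:
        val = 19
    val *= vals[val]
    g *= vals
    for val in vals:
        offset += vals // 29
        emit(offset)
    val = val // val % (vals * offset)
    d = []
    for nums in g:
        d.append(val)
    offset = vals * 0
    g -= 22 + val
    val = val * val
    return vals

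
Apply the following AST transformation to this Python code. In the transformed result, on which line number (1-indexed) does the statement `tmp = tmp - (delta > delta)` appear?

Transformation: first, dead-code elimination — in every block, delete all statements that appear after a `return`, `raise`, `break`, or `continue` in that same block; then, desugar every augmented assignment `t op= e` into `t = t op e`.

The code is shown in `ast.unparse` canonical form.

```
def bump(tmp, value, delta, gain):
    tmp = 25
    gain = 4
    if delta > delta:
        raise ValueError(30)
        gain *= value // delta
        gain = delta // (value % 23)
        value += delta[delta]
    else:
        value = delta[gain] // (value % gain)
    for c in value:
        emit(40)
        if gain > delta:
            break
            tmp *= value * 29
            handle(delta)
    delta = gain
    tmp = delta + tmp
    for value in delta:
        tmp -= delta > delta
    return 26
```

Transformed code:
def bump(tmp, value, delta, gain):
    tmp = 25
    gain = 4
    if delta > delta:
        raise ValueError(30)
    else:
        value = delta[gain] // (value % gain)
    for c in value:
        emit(40)
        if gain > delta:
            break
    delta = gain
    tmp = delta + tmp
    for value in delta:
        tmp = tmp - (delta > delta)
    return 26

15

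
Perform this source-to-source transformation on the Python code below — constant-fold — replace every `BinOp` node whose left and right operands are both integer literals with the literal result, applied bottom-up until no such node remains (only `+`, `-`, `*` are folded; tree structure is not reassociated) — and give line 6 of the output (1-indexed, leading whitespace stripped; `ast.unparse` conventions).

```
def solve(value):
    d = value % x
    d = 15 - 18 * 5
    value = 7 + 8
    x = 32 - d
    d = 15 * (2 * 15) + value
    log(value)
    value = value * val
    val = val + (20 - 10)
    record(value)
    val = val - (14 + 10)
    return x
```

d = 450 + value

Transformed code:
def solve(value):
    d = value % x
    d = -75
    value = 15
    x = 32 - d
    d = 450 + value
    log(value)
    value = value * val
    val = val + 10
    record(value)
    val = val - 24
    return x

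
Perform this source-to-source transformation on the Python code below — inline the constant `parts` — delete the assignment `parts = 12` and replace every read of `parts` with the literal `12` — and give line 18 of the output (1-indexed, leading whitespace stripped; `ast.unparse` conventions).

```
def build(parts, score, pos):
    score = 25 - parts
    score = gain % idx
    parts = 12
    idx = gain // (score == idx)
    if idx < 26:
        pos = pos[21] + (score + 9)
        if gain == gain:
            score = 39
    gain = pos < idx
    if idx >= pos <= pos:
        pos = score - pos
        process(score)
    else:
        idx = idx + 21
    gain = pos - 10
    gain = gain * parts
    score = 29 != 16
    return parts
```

return 12

Transformed code:
def build(parts, score, pos):
    score = 25 - 12
    score = gain % idx
    idx = gain // (score == idx)
    if idx < 26:
        pos = pos[21] + (score + 9)
        if gain == gain:
            score = 39
    gain = pos < idx
    if idx >= pos <= pos:
        pos = score - pos
        process(score)
    else:
        idx = idx + 21
    gain = pos - 10
    gain = gain * 12
    score = 29 != 16
    return 12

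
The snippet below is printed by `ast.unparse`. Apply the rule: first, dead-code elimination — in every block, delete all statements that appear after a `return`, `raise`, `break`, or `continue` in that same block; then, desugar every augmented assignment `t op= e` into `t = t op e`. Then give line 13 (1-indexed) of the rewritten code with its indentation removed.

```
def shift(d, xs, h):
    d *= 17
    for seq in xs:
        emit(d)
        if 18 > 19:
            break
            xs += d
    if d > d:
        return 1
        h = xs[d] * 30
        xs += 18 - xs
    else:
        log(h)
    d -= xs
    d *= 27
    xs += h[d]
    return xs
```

xs = xs + h[d]

Transformed code:
def shift(d, xs, h):
    d = d * 17
    for seq in xs:
        emit(d)
        if 18 > 19:
            break
    if d > d:
        return 1
    else:
        log(h)
    d = d - xs
    d = d * 27
    xs = xs + h[d]
    return xs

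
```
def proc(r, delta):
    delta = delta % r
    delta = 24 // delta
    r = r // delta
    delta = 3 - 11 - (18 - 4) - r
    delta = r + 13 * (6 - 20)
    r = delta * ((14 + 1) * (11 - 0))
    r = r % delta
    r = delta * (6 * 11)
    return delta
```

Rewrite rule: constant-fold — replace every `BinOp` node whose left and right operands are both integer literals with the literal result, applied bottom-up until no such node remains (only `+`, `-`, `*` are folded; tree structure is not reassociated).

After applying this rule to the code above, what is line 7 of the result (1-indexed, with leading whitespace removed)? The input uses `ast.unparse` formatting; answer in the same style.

r = delta * 165

Transformed code:
def proc(r, delta):
    delta = delta % r
    delta = 24 // delta
    r = r // delta
    delta = -22 - r
    delta = r + -182
    r = delta * 165
    r = r % delta
    r = delta * 66
    return delta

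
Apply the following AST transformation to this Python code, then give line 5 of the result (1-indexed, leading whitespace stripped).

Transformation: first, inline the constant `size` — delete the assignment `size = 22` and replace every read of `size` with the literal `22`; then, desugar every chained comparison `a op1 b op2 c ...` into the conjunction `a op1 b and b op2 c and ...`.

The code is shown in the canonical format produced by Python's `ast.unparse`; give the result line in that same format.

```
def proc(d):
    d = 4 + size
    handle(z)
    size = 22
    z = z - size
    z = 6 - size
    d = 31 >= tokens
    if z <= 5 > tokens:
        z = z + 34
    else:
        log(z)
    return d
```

z = 6 - 22

Transformed code:
def proc(d):
    d = 4 + 22
    handle(z)
    z = z - 22
    z = 6 - 22
    d = 31 >= tokens
    if z <= 5 and 5 > tokens:
        z = z + 34
    else:
        log(z)
    return d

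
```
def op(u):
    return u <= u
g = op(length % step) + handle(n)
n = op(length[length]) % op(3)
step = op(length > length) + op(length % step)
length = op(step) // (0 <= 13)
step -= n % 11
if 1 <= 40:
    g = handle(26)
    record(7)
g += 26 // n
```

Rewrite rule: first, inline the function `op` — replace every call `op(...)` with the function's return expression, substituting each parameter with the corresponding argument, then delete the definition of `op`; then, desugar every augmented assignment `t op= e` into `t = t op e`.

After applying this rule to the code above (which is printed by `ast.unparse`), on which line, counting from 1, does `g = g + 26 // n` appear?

Transformed code:
g = (length % step <= length % step) + handle(n)
n = (length[length] <= length[length]) % (3 <= 3)
step = ((length > length) <= (length > length)) + (length % step <= length % step)
length = (step <= step) // (0 <= 13)
step = step - n % 11
if 1 <= 40:
    g = handle(26)
    record(7)
g = g + 26 // n

9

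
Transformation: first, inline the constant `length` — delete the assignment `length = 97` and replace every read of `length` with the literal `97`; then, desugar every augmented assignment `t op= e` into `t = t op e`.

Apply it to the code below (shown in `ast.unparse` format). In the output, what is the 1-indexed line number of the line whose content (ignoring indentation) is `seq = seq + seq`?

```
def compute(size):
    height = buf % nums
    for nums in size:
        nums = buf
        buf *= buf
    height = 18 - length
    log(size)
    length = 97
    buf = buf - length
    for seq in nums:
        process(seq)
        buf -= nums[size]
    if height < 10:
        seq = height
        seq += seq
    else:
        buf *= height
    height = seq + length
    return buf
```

14

Transformed code:
def compute(size):
    height = buf % nums
    for nums in size:
        nums = buf
        buf = buf * buf
    height = 18 - 97
    log(size)
    buf = buf - 97
    for seq in nums:
        process(seq)
        buf = buf - nums[size]
    if height < 10:
        seq = height
        seq = seq + seq
    else:
        buf = buf * height
    height = seq + 97
    return buf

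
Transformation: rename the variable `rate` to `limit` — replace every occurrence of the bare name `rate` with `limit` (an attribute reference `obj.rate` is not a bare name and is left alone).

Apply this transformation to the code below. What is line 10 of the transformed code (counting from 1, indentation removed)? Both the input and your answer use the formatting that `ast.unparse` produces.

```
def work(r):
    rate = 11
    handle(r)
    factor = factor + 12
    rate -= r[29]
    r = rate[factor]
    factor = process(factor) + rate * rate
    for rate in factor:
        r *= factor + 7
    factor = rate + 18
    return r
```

factor = limit + 18

Transformed code:
def work(r):
    limit = 11
    handle(r)
    factor = factor + 12
    limit -= r[29]
    r = limit[factor]
    factor = process(factor) + limit * limit
    for limit in factor:
        r *= factor + 7
    factor = limit + 18
    return r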